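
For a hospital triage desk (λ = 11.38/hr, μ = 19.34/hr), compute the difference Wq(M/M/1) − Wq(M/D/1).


ρ = 11.38/19.34 = 0.5884
Wq(M/M/1) = ρ/(μ−λ) = 0.5884/7.96 = 0.07392 hr
Wq(M/D/1) = ρ/(2(μ−λ)) = 0.03696 hr
Savings = 0.07392 − 0.03696 = 0.03696 hr

Final: 0.03696 hr


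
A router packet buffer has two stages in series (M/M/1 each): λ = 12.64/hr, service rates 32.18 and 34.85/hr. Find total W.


Each node sees arrival rate λ = 12.64/hr (tandem ⇒ throughput preserved).
W₁ = 1/(μ₁−λ) = 1/(32.18−12.64) = 0.05118 hr
W₂ = 1/(μ₂−λ) = 1/(34.85−12.64) = 0.04502 hr
W_total = W₁ + W₂ = 0.05118 + 0.04502 = 0.09620 hr

Final: 0.09620 hr


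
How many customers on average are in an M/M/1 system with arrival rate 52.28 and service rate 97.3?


ρ = λ/μ = 52.28/97.3 = 0.5373
L = ρ/(1−ρ) = 0.5373/(1 − 0.5373) = 0.5373/0.4627 = 1.1613

Final: 1.1613


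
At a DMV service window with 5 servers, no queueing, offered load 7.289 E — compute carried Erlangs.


B(5,7.289) = 0.441368 (Erlang-B)
Carried load = a(1 − B) = 7.289·(1 − 0.441368) = 7.289·0.558632 = 4.0719 E

Final: 4.0719 Erlangs


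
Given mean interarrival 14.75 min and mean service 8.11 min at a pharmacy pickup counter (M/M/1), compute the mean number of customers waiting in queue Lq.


λ = 60/14.75 = 4.0678 /hr
μ = 60/8.11 = 7.3983 /hr
ρ = λ/μ = 4.0678/7.3983 = 0.5498
Lq = ρ²/(1−ρ) = 0.3023/0.4502 = 0.6716

Final: 0.6716


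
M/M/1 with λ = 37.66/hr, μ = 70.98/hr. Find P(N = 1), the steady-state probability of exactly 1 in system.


ρ = 37.66/70.98 = 0.5306
P_n = (1−ρ)·ρ^n = (1 − 0.5306)·0.5306^1 = 0.4694·0.530572 = 0.249065

Final: 0.249065


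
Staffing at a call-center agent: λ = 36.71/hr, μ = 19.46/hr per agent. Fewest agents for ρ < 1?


Stability requires cμ > λ ⇔ c > λ/μ.
λ/μ = 36.71/19.46 = 1.8864
Minimum integer c = ⌊1.8864⌋ + 1 = 2
Check: 2·19.46 = 38.92 > 36.71, while 1·19.46 = 19.46 ≤ 36.71

Final: 2 servers


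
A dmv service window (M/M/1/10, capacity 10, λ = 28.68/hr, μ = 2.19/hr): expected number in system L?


ρ = 28.68/2.19 = 13.0959
L = ρ[1 − (K+1)ρ^K + Kρ^(K+1)] / [(1−ρ)(1−ρ^(K+1))]
Numerator: 13.0959·(1 − 11·148371443368.331726 + 10·1943056162467.467529) = 233086887872994.125000
Denominator: (-12.0959)·(-1943056162466.467529) = 23502994403532.753906
L = 233086887872994.125000/23502994403532.753906 = 9.9173

Final: 9.9173


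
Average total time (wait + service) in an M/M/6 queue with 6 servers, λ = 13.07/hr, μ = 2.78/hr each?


a = 4.7014; ρ = 0.7836; P₀ = 0.006999
Lq = P₀·a^c·ρ/(c!(1−ρ)²) = 1.75615
Wq = Lq/λ = 1.75615/13.07 = 0.13436 hr
W = Wq + 1/μ = 0.13436 + 0.35971 = 0.49408 hr

Final: 0.49408 hr


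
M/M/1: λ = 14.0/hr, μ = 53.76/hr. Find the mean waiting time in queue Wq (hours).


ρ = 14.0/53.76 = 0.2604
Wq = ρ/(μ−λ) = 0.2604/(53.76 − 14.0) = 0.2604/39.76 = 0.006550 hr

Final: 0.006550 hr


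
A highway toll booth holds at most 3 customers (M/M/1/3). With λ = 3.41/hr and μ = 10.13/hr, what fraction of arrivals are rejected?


ρ = λ/μ = 3.41/10.13 = 0.3366
P_K = (1−ρ)ρ^K/(1−ρ^(K+1)) = (0.6634·0.038145)/(1 − 0.012840)
= 0.025304/0.987160 = 0.025633

Final: 0.025633


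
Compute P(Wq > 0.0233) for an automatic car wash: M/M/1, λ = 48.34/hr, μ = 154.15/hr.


ρ = 48.34/154.15 = 0.3136
P(Wq > t) = ρ·e^{−(μ−λ)t} = 0.3136·e^{−2.4654}
= 0.3136·0.084977 = 0.026648

Final: 0.026648


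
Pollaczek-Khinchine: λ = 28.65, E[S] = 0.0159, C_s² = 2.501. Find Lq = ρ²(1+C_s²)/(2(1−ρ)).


ρ = λ·E[S] = 28.65·0.0159 = 0.4555
Lq = ρ²(1+C_s²)/(2(1−ρ)) = 0.2075·(1+2.501)/(2·0.5445)
= 0.2075·3.5010/1.0889 = 0.66717

Final: 0.66717


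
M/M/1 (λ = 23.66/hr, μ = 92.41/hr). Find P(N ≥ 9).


ρ = 23.66/92.41 = 0.2560
P(N ≥ n) = ρ^n = 0.2560^9 = 0.000004728

Final: 0.000004728


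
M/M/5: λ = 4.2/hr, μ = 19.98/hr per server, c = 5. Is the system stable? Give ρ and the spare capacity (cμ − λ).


Total capacity cμ = 5·19.98 = 99.90/hr
ρ = λ/(cμ) = 4.2/99.90 = 0.04204
Stable ⇔ ρ < 1: YES
Spare capacity = cμ − λ = 99.90 − 4.2 = 95.70/hr

Final: ρ = 0.04204; stable; margin = 95.70/hr


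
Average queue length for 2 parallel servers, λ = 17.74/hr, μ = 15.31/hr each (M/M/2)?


a = λ/μ = 1.1587; ρ = a/2 = 0.5794
P₀ = 0.266336
Lq = P₀·a^c·ρ / (c!·(1−ρ)²) = 0.266336·1.34263·0.5794/(2·0.17694)
= 0.58544

Final: 0.58544


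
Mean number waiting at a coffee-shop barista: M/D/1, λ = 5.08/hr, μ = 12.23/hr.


ρ = 5.08/12.23 = 0.4154
M/D/1: Lq = ρ²/(2(1−ρ)) = 0.1725/(2·0.5846) = 0.14756

Final: 0.14756


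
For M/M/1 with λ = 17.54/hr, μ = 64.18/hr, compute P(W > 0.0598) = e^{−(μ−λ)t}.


W ~ Exponential(μ−λ) for M/M/1.
μ − λ = 64.18 − 17.54 = 46.6400
P(W > t) = e^{−(μ−λ)t} = e^{−2.7891} = 0.061478

Final: 0.061478


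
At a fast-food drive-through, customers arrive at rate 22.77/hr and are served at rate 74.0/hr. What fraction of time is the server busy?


ρ = λ/μ = 22.77/74.0 = 0.3077

Final: 0.3077


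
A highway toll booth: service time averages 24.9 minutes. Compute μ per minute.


μ = 1/(service time) in consistent units.
1 minute = 1 min, so μ = 1/24.9 = 0.04016 per minute

Final: 0.04016 /min


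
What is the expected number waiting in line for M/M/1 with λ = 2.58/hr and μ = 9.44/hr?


ρ = 2.58/9.44 = 0.2733
Lq = ρ²/(1−ρ) = 0.07470/0.7267 = 0.1028

Final: 0.1028


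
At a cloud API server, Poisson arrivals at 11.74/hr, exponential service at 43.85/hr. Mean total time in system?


W = 1/(μ−λ) = 1/(43.85 − 11.74) = 1/32.11 = 0.03114 hr

Final: 0.03114 hr


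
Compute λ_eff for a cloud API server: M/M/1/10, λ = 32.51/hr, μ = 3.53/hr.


ρ = 9.2096; P_K = (1−ρ)ρ^10/(1−ρ^11) = 0.891418
λ_eff = λ(1 − P_K) = 32.51·(1 − 0.891418) = 32.51·0.108582 = 3.5300 /hr

Final: 3.5300 /hr


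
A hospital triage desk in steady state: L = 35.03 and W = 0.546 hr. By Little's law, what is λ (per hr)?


λ = L/W = 35.03/0.546 = 64.1575 /hr

Final: 64.1575 /hr


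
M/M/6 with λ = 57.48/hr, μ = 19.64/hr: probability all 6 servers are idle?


a = λ/μ = 57.48/19.64 = 2.9267; ρ = a/c = 0.4878
Σ_{k=0}^{5} a^k/k! (terms k=0..5) = 1.00000 + 2.92668 + 4.28273 + 4.17806 + 3.05696 + 1.78935 = 17.23378
Tail: a^6/(6!(1−ρ)) = 628.42240/(720·0.5122) = 1.70397
P₀ = 1/(17.23378 + 1.70397) = 1/18.93775 = 0.052805

Final: 0.052805


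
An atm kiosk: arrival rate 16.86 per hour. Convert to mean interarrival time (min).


Mean interarrival time = 1/λ = 1/16.86 hour = 0.05931 hour
In minutes: 0.05931 × 60 = 3.5587 min

Final: 3.5587 min


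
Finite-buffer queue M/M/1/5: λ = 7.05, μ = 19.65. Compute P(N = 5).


ρ = λ/μ = 7.05/19.65 = 0.3588
P_K = (1−ρ)ρ^K/(1−ρ^(K+1)) = (0.6412·0.005945)/(1 − 0.002133)
= 0.003812/0.997867 = 0.003820

Final: 0.003820


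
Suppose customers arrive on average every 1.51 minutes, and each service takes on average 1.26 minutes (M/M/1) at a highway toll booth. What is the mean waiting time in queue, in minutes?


λ = 60/1.51 = 39.7351 /hr
μ = 60/1.26 = 47.6190 /hr
ρ = λ/μ = 39.7351/47.6190 = 0.8344
Wq = ρ/(μ−λ) = 0.8344/(47.6190−39.7351) = 0.10584 hr
In minutes: 0.10584·60 = 6.350 min

Final: 6.350 min


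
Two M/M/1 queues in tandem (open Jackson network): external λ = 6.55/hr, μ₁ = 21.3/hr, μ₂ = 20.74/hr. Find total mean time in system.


Each node sees arrival rate λ = 6.55/hr (tandem ⇒ throughput preserved).
W₁ = 1/(μ₁−λ) = 1/(21.3−6.55) = 0.06780 hr
W₂ = 1/(μ₂−λ) = 1/(20.74−6.55) = 0.07047 hr
W_total = W₁ + W₂ = 0.06780 + 0.07047 = 0.13827 hr

Final: 0.13827 hr


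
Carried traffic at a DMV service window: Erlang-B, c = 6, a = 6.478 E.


B(6,6.478) = 0.297636 (Erlang-B)
Carried load = a(1 − B) = 6.478·(1 − 0.297636) = 6.478·0.702364 = 4.5499 E

Final: 4.5499 Erlangs


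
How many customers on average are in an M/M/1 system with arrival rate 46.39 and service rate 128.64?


ρ = λ/μ = 46.39/128.64 = 0.3606
L = ρ/(1−ρ) = 0.3606/(1 − 0.3606) = 0.3606/0.6394 = 0.5640

Final: 0.5640


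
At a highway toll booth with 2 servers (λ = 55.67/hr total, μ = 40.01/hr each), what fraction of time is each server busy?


ρ = λ/(cμ) = 55.67/(2·40.01) = 55.67/80.02 = 0.6957

Final: 0.6957


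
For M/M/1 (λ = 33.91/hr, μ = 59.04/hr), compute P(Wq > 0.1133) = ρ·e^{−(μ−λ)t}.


ρ = 33.91/59.04 = 0.5744
P(Wq > t) = ρ·e^{−(μ−λ)t} = 0.5744·e^{−2.8472}
= 0.5744·0.058005 = 0.033315

Final: 0.033315


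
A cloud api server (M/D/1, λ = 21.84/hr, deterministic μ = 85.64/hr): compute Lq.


ρ = 21.84/85.64 = 0.2550
M/D/1: Lq = ρ²/(2(1−ρ)) = 0.06504/(2·0.7450) = 0.04365

Final: 0.04365


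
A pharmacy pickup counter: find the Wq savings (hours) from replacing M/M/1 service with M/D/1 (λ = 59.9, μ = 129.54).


ρ = 59.9/129.54 = 0.4624
Wq(M/M/1) = ρ/(μ−λ) = 0.4624/69.64 = 0.006640 hr
Wq(M/D/1) = ρ/(2(μ−λ)) = 0.003320 hr
Savings = 0.006640 − 0.003320 = 0.003320 hr

Final: 0.003320 hr


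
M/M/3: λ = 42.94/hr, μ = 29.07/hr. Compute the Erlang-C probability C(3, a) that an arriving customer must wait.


a = λ/μ = 1.4771; ρ = a/3 = 0.4924
P₀ = 0.216158 (from M/M/c formula)
C(c,a) = [a^c/(c!(1−ρ))]·P₀ = [3.22293/(6·0.5076)]·0.216158
= 1.05817·0.216158 = 0.228733

Final: 0.228733


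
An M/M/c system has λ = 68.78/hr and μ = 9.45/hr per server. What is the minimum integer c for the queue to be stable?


Stability requires cμ > λ ⇔ c > λ/μ.
λ/μ = 68.78/9.45 = 7.2783
Minimum integer c = ⌊7.2783⌋ + 1 = 8
Check: 8·9.45 = 75.60 > 68.78, while 7·9.45 = 66.15 ≤ 68.78

Final: 8 servers


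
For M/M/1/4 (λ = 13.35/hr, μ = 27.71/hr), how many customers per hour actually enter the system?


ρ = 0.4818; P_K = (1−ρ)ρ^4/(1−ρ^5) = 0.028663
λ_eff = λ(1 − P_K) = 13.35·(1 − 0.028663) = 13.35·0.971337 = 12.9674 /hr

Final: 12.9674 /hr


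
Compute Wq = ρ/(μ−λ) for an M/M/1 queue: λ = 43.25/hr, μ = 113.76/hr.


ρ = 43.25/113.76 = 0.3802
Wq = ρ/(μ−λ) = 0.3802/(113.76 − 43.25) = 0.3802/70.51 = 0.005392 hr

Final: 0.005392 hr


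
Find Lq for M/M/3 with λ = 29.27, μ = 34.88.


a = λ/μ = 0.8392; ρ = a/3 = 0.2797
P₀ = 0.429554
Lq = P₀·a^c·ρ / (c!·(1−ρ)²) = 0.429554·0.59093·0.2797/(6·0.51880)
= 0.02281

Final: 0.02281


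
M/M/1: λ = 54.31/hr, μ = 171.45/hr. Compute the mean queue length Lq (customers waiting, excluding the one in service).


ρ = 54.31/171.45 = 0.3168
Lq = ρ²/(1−ρ) = 0.1003/0.6832 = 0.1469

Final: 0.1469


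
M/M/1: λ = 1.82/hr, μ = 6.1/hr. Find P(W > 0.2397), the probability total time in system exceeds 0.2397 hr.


W ~ Exponential(μ−λ) for M/M/1.
μ − λ = 6.1 − 1.82 = 4.2800
P(W > t) = e^{−(μ−λ)t} = e^{−1.0259} = 0.358468

Final: 0.358468


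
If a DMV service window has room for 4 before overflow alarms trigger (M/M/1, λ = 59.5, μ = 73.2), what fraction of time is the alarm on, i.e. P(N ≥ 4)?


ρ = 59.5/73.2 = 0.8128
P(N ≥ n) = ρ^n = 0.8128^4 = 0.436539

Final: 0.436539


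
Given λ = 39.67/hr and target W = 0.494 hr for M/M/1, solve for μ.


W = 1/(μ−λ) ⇒ μ − λ = 1/W = 1/0.494 = 2.0243
μ = λ + 1/W = 39.67 + 2.0243 = 41.6943 per hr

Final: 41.6943 /hr


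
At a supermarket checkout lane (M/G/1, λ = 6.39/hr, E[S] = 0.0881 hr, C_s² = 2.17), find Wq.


ρ = λ·E[S] = 6.39·0.0881 = 0.5630
E[S²] = E[S]²(1+C_s²) = 0.0881²·(1+2.17) = 0.024604
Wq = λ·E[S²]/(2(1−ρ)) = 6.39·0.024604/(2·0.4370) = 0.17987 hr

Final: 0.17987 hr


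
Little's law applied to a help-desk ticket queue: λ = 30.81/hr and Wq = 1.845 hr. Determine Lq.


Lq = λWq = 30.81·1.845 = 56.8444

Final: 56.8444


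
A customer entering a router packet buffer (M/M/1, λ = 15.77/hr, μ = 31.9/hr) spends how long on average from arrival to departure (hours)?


W = 1/(μ−λ) = 1/(31.9 − 15.77) = 1/16.13 = 0.06200 hr

Final: 0.06200 hr


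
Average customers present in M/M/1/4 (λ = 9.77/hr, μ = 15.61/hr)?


ρ = 9.77/15.61 = 0.6259
L = ρ[1 − (K+1)ρ^K + Kρ^(K+1)] / [(1−ρ)(1−ρ^(K+1))]
Numerator: 0.6259·(1 − 5·0.153450 + 4·0.096041) = 0.386116
Denominator: (0.3741)·(0.903959) = 0.338188
L = 0.386116/0.338188 = 1.1417

Final: 1.1417


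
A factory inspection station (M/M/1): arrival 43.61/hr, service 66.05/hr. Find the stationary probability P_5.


ρ = 43.61/66.05 = 0.6603
P_n = (1−ρ)·ρ^n = (1 − 0.6603)·0.6603^5 = 0.3397·0.125478 = 0.042630

Final: 0.042630


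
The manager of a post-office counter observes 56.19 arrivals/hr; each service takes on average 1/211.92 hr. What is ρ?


ρ = λ/μ = 56.19/211.92 = 0.2651

Final: 0.2651


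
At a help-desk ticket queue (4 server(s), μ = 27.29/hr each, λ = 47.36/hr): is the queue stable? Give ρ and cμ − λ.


Total capacity cμ = 4·27.29 = 109.16/hr
ρ = λ/(cμ) = 47.36/109.16 = 0.4339
Stable ⇔ ρ < 1: YES
Spare capacity = cμ − λ = 109.16 − 47.36 = 61.80/hr

Final: ρ = 0.4339; stable; margin = 61.80/hr


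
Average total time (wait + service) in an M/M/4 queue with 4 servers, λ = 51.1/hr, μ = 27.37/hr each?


a = 1.8670; ρ = 0.4668; P₀ = 0.150514
Lq = P₀·a^c·ρ/(c!(1−ρ)²) = 0.12508
Wq = Lq/λ = 0.12508/51.1 = 0.002448 hr
W = Wq + 1/μ = 0.002448 + 0.03654 = 0.03898 hr

Final: 0.03898 hr


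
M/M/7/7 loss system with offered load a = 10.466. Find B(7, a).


B(c,a) = (a^c/c!) / Σ_{k=0}^{c} a^k/k!
a^7/7! = 2729.195059
Σ terms (k=0..7): 1.00000 + 10.46600 + 54.76858 + 191.06931 + 499.93286 + 1046.45945 + 1825.37411 + 2729.19506 = 6358.265368
B = 2729.195059/6358.265368 = 0.429236

Final: 0.429236


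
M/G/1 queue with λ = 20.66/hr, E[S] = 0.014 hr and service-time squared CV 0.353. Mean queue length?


ρ = λ·E[S] = 20.66·0.014 = 0.2892
Lq = ρ²(1+C_s²)/(2(1−ρ)) = 0.08366·(1+0.353)/(2·0.7108)
= 0.08366·1.3530/1.4215 = 0.07963

Final: 0.07963


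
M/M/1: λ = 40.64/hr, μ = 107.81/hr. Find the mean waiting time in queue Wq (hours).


ρ = 40.64/107.81 = 0.3770
Wq = ρ/(μ−λ) = 0.3770/(107.81 − 40.64) = 0.3770/67.17 = 0.005612 hr

Final: 0.005612 hr


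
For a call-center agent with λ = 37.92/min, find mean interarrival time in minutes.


Mean interarrival time = 1/λ = 1/37.92 minute = 0.02637 minute
In minutes: 0.02637 × 1 = 0.02637 min

Final: 0.02637 min


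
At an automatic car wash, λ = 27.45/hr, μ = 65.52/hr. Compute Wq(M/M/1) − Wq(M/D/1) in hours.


ρ = 27.45/65.52 = 0.4190
Wq(M/M/1) = ρ/(μ−λ) = 0.4190/38.07 = 0.01100 hr
Wq(M/D/1) = ρ/(2(μ−λ)) = 0.005502 hr
Savings = 0.01100 − 0.005502 = 0.005502 hr

Final: 0.005502 hr


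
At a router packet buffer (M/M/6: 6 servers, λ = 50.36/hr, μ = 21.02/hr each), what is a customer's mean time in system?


a = 2.3958; ρ = 0.3993; P₀ = 0.090698
Lq = P₀·a^c·ρ/(c!(1−ρ)²) = 0.02636
Wq = Lq/λ = 0.02636/50.36 = 0.0005235 hr
W = Wq + 1/μ = 0.0005235 + 0.04757 = 0.04810 hr

Final: 0.04810 hr


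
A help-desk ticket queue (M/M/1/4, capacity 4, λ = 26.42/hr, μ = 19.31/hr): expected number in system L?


ρ = 26.42/19.31 = 1.3682
L = ρ[1 − (K+1)ρ^K + Kρ^(K+1)] / [(1−ρ)(1−ρ^(K+1))]
Numerator: 1.3682·(1 − 5·3.504307 + 4·4.794603) = 3.635149
Denominator: (-0.3682)·(-3.794603) = 1.397184
L = 3.635149/1.397184 = 2.6018

Final: 2.6018


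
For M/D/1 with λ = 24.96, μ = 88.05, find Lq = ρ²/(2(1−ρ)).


ρ = 24.96/88.05 = 0.2835
M/D/1: Lq = ρ²/(2(1−ρ)) = 0.08036/(2·0.7165) = 0.05607

Final: 0.05607


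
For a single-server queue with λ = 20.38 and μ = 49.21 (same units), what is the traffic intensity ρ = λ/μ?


ρ = λ/μ = 20.38/49.21 = 0.4141

Final: 0.4141


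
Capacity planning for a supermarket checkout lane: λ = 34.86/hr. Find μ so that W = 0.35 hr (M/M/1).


W = 1/(μ−λ) ⇒ μ − λ = 1/W = 1/0.35 = 2.8571
μ = λ + 1/W = 34.86 + 2.8571 = 37.7171 per hr

Final: 37.7171 /hr


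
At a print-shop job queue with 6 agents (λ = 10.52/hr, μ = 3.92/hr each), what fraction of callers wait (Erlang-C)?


a = λ/μ = 2.6837; ρ = a/6 = 0.4473
P₀ = 0.067723 (from M/M/c formula)
C(c,a) = [a^c/(c!(1−ρ))]·P₀ = [373.57520/(720·0.5527)]·0.067723
= 0.93873·0.067723 = 0.063573

Final: 0.063573


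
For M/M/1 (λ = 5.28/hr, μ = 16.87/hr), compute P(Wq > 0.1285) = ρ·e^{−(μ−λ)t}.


ρ = 5.28/16.87 = 0.3130
P(Wq > t) = ρ·e^{−(μ−λ)t} = 0.3130·e^{−1.4893}
= 0.3130·0.225527 = 0.070586

Final: 0.070586


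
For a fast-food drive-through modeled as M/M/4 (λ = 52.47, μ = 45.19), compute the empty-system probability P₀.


a = λ/μ = 52.47/45.19 = 1.1611; ρ = a/c = 0.2903
Σ_{k=0}^{3} a^k/k! (terms k=0..3) = 1.00000 + 1.16110 + 0.67407 + 0.26089 = 3.09606
Tail: a^4/(4!(1−ρ)) = 1.81750/(24·0.7097) = 0.10670
P₀ = 1/(3.09606 + 0.10670) = 1/3.20276 = 0.312231

Final: 0.312231


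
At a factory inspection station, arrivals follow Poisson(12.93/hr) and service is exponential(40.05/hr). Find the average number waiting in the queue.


ρ = 12.93/40.05 = 0.3228
Lq = ρ²/(1−ρ) = 0.1042/0.6772 = 0.1539

Final: 0.1539


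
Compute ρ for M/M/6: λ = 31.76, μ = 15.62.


ρ = λ/(cμ) = 31.76/(6·15.62) = 31.76/93.72 = 0.3389

Final: 0.3389


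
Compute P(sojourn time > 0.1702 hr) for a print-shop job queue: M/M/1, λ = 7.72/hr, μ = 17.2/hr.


W ~ Exponential(μ−λ) for M/M/1.
μ − λ = 17.2 − 7.72 = 9.4800
P(W > t) = e^{−(μ−λ)t} = e^{−1.6135} = 0.199190

Final: 0.199190


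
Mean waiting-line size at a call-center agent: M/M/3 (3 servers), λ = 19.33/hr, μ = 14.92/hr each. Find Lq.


a = λ/μ = 1.2956; ρ = a/3 = 0.4319
P₀ = 0.265057
Lq = P₀·a^c·ρ / (c!·(1−ρ)²) = 0.265057·2.17465·0.4319/(6·0.32278)
= 0.12853

Final: 0.12853


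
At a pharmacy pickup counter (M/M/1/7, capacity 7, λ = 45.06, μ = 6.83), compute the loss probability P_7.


ρ = λ/μ = 45.06/6.83 = 6.5974
P_K = (1−ρ)ρ^K/(1−ρ^(K+1)) = (-5.5974·543993.093481)/(1 − 3588920.760210)
= -3044927.666730/-3588919.760210 = 0.848425

Final: 0.848425


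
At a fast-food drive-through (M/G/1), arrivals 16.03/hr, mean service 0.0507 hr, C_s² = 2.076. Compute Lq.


ρ = λ·E[S] = 16.03·0.0507 = 0.8127
Lq = ρ²(1+C_s²)/(2(1−ρ)) = 0.6605·(1+2.076)/(2·0.1873)
= 0.6605·3.0760/0.3746 = 5.42438

Final: 5.42438


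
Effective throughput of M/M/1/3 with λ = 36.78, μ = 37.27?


ρ = 0.9869; P_K = (1−ρ)ρ^3/(1−ρ^4) = 0.245059
λ_eff = λ(1 − P_K) = 36.78·(1 − 0.245059) = 36.78·0.754941 = 27.7667 /hr

Final: 27.7667 /hr


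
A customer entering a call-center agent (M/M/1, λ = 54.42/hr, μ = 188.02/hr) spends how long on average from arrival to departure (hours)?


W = 1/(μ−λ) = 1/(188.02 − 54.42) = 1/133.60 = 0.007485 hr

Final: 0.007485 hr


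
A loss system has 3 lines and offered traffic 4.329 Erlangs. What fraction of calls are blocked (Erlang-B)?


B(c,a) = (a^c/c!) / Σ_{k=0}^{c} a^k/k!
a^3/3! = 13.521084
Σ terms (k=0..3): 1.00000 + 4.32900 + 9.37012 + 13.52108 = 28.220204
B = 13.521084/28.220204 = 0.479128

Final: 0.479128


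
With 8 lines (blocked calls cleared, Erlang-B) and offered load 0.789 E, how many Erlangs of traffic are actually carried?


B(8,0.789) = 0.000001692 (Erlang-B)
Carried load = a(1 − B) = 0.789·(1 − 0.000001692) = 0.789·0.999998 = 0.7890 E

Final: 0.7890 Erlangs


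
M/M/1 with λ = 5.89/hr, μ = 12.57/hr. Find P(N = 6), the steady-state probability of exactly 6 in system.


ρ = 5.89/12.57 = 0.4686
P_n = (1−ρ)·ρ^n = (1 − 0.4686)·0.4686^6 = 0.5314·0.010585 = 0.005625

Final: 0.005625


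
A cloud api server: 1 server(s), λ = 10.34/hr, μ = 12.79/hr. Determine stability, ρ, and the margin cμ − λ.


Total capacity cμ = 1·12.79 = 12.79/hr
ρ = λ/(cμ) = 10.34/12.79 = 0.8084
Stable ⇔ ρ < 1: YES
Spare capacity = cμ − λ = 12.79 − 10.34 = 2.45/hr

Final: ρ = 0.8084; stable; margin = 2.45/hr


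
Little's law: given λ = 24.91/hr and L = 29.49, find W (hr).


W = L/λ = 29.49/24.91 = 1.1839 hr

Final: 1.1839 hr


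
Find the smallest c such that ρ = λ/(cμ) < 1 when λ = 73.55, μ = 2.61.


Stability requires cμ > λ ⇔ c > λ/μ.
λ/μ = 73.55/2.61 = 28.1801
Minimum integer c = ⌊28.1801⌋ + 1 = 29
Check: 29·2.61 = 75.69 > 73.55, while 28·2.61 = 73.08 ≤ 73.55

Final: 29 servers


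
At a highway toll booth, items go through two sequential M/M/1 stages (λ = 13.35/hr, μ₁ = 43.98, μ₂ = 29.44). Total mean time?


Each node sees arrival rate λ = 13.35/hr (tandem ⇒ throughput preserved).
W₁ = 1/(μ₁−λ) = 1/(43.98−13.35) = 0.03265 hr
W₂ = 1/(μ₂−λ) = 1/(29.44−13.35) = 0.06215 hr
W_total = W₁ + W₂ = 0.03265 + 0.06215 = 0.09480 hr

Final: 0.09480 hr


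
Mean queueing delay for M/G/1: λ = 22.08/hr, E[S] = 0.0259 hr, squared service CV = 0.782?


ρ = λ·E[S] = 22.08·0.0259 = 0.5719
E[S²] = E[S]²(1+C_s²) = 0.0259²·(1+0.782) = 0.001195
Wq = λ·E[S²]/(2(1−ρ)) = 22.08·0.001195/(2·0.4281) = 0.03082 hr

Final: 0.03082 hr


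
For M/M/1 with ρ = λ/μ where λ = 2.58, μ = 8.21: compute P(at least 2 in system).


ρ = 2.58/8.21 = 0.3143
P(N ≥ n) = ρ^n = 0.3143^2 = 0.098754

Final: 0.098754


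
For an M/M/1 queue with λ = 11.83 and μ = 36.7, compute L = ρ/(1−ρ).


ρ = λ/μ = 11.83/36.7 = 0.3223
L = ρ/(1−ρ) = 0.3223/(1 − 0.3223) = 0.3223/0.6777 = 0.4757

Final: 0.4757


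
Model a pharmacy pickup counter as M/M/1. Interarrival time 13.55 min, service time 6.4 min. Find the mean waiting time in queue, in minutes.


λ = 60/13.55 = 4.4280 /hr
μ = 60/6.4 = 9.3750 /hr
ρ = λ/μ = 4.4280/9.3750 = 0.4723
Wq = ρ/(μ−λ) = 0.4723/(9.3750−4.4280) = 0.09548 hr
In minutes: 0.09548·60 = 5.729 min

Final: 5.729 min


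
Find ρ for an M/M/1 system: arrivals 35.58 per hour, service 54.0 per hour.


ρ = λ/μ = 35.58/54.0 = 0.6589

Final: 0.6589


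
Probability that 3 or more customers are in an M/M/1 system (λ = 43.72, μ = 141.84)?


ρ = 43.72/141.84 = 0.3082
P(N ≥ n) = ρ^n = 0.3082^3 = 0.029285

Final: 0.029285


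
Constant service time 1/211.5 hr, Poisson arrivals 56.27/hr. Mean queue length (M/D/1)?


ρ = 56.27/211.5 = 0.2661
M/D/1: Lq = ρ²/(2(1−ρ)) = 0.07078/(2·0.7339) = 0.04822

Final: 0.04822


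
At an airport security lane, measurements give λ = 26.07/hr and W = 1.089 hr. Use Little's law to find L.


L = λW = 26.07·1.089 = 28.3902

Final: 28.3902


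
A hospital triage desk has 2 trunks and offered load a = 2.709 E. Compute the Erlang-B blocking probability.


B(c,a) = (a^c/c!) / Σ_{k=0}^{c} a^k/k!
a^2/2! = 3.669341
Σ terms (k=0..2): 1.00000 + 2.70900 + 3.66934 = 7.378341
B = 3.669341/7.378341 = 0.497312

Final: 0.497312


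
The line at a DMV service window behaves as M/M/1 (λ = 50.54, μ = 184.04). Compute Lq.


ρ = 50.54/184.04 = 0.2746
Lq = ρ²/(1−ρ) = 0.07541/0.7254 = 0.1040

Final: 0.1040


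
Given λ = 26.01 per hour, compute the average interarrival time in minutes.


Mean interarrival time = 1/λ = 1/26.01 hour = 0.03845 hour
In minutes: 0.03845 × 60 = 2.3068 min

Final: 2.3068 min


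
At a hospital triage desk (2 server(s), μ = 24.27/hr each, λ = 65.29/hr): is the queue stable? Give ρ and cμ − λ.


Total capacity cμ = 2·24.27 = 48.54/hr
ρ = λ/(cμ) = 65.29/48.54 = 1.3451
Stable ⇔ ρ < 1: NO
Spare capacity = cμ − λ = 48.54 − 65.29 = -16.75/hr

Final: ρ = 1.3451; unstable; margin = -16.75/hr


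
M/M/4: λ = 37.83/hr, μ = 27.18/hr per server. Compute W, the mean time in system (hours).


a = 1.3918; ρ = 0.3480; P₀ = 0.246937
Lq = P₀·a^c·ρ/(c!(1−ρ)²) = 0.03160
Wq = Lq/λ = 0.03160/37.83 = 0.0008353 hr
W = Wq + 1/μ = 0.0008353 + 0.03679 = 0.03763 hr

Final: 0.03763 hr


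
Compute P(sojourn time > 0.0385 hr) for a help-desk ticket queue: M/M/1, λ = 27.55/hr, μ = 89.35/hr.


W ~ Exponential(μ−λ) for M/M/1.
μ − λ = 89.35 − 27.55 = 61.8000
P(W > t) = e^{−(μ−λ)t} = e^{−2.3793} = 0.092615

Final: 0.092615


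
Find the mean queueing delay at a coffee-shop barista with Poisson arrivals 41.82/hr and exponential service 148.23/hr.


ρ = 41.82/148.23 = 0.2821
Wq = ρ/(μ−λ) = 0.2821/(148.23 − 41.82) = 0.2821/106.41 = 0.002651 hr

Final: 0.002651 hr


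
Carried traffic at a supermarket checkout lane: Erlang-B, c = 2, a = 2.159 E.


B(2,2.159) = 0.424552 (Erlang-B)
Carried load = a(1 − B) = 2.159·(1 − 0.424552) = 2.159·0.575448 = 1.2424 E

Final: 1.2424 Erlangs


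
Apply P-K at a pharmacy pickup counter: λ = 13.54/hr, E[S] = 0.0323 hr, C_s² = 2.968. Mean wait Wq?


ρ = λ·E[S] = 13.54·0.0323 = 0.4373
E[S²] = E[S]²(1+C_s²) = 0.0323²·(1+2.968) = 0.004140
Wq = λ·E[S²]/(2(1−ρ)) = 13.54·0.004140/(2·0.5627) = 0.04981 hr

Final: 0.04981 hr


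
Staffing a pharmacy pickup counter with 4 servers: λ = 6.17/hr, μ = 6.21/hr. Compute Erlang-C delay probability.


a = λ/μ = 0.9936; ρ = a/4 = 0.2484
P₀ = 0.369737 (from M/M/c formula)
C(c,a) = [a^c/(c!(1−ρ))]·P₀ = [0.97448/(24·0.7516)]·0.369737
= 0.05402·0.369737 = 0.019974

Final: 0.019974


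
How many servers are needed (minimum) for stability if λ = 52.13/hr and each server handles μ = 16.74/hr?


Stability requires cμ > λ ⇔ c > λ/μ.
λ/μ = 52.13/16.74 = 3.1141
Minimum integer c = ⌊3.1141⌋ + 1 = 4
Check: 4·16.74 = 66.96 > 52.13, while 3·16.74 = 50.22 ≤ 52.13

Final: 4 servers


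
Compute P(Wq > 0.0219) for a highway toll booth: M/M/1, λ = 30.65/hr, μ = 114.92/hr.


ρ = 30.65/114.92 = 0.2667
P(Wq > t) = ρ·e^{−(μ−λ)t} = 0.2667·e^{−1.8455}
= 0.2667·0.157944 = 0.042125

Final: 0.042125


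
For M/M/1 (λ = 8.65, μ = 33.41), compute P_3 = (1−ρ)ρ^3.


ρ = 8.65/33.41 = 0.2589
P_n = (1−ρ)·ρ^n = (1 − 0.2589)·0.2589^3 = 0.7411·0.017355 = 0.012862

Final: 0.012862


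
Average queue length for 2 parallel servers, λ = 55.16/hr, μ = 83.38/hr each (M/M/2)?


a = λ/μ = 0.6615; ρ = a/2 = 0.3308
P₀ = 0.502884
Lq = P₀·a^c·ρ / (c!·(1−ρ)²) = 0.502884·0.43765·0.3308/(2·0.44786)
= 0.08127

Final: 0.08127


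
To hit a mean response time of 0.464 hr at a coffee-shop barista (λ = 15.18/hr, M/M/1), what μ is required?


W = 1/(μ−λ) ⇒ μ − λ = 1/W = 1/0.464 = 2.1552
μ = λ + 1/W = 15.18 + 2.1552 = 17.3352 per hr

Final: 17.3352 /hr


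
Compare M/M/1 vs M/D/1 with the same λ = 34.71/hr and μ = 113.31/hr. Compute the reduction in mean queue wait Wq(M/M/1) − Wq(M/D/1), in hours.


ρ = 34.71/113.31 = 0.3063
Wq(M/M/1) = ρ/(μ−λ) = 0.3063/78.60 = 0.003897 hr
Wq(M/D/1) = ρ/(2(μ−λ)) = 0.001949 hr
Savings = 0.003897 − 0.001949 = 0.001949 hr

Final: 0.001949 hr


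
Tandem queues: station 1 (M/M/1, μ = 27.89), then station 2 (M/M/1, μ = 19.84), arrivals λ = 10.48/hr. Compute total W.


Each node sees arrival rate λ = 10.48/hr (tandem ⇒ throughput preserved).
W₁ = 1/(μ₁−λ) = 1/(27.89−10.48) = 0.05744 hr
W₂ = 1/(μ₂−λ) = 1/(19.84−10.48) = 0.10684 hr
W_total = W₁ + W₂ = 0.05744 + 0.10684 = 0.16428 hr

Final: 0.16428 hr


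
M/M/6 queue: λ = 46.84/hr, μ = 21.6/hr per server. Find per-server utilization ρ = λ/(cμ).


ρ = λ/(cμ) = 46.84/(6·21.6) = 46.84/129.60 = 0.3614

Final: 0.3614


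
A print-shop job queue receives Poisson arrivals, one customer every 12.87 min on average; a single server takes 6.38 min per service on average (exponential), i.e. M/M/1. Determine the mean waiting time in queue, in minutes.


λ = 60/12.87 = 4.6620 /hr
μ = 60/6.38 = 9.4044 /hr
ρ = λ/μ = 4.6620/9.4044 = 0.4957
Wq = ρ/(μ−λ) = 0.4957/(9.4044−4.6620) = 0.10453 hr
In minutes: 0.10453·60 = 6.272 min

Final: 6.272 min


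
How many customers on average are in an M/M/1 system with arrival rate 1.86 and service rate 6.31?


ρ = λ/μ = 1.86/6.31 = 0.2948
L = ρ/(1−ρ) = 0.2948/(1 − 0.2948) = 0.2948/0.7052 = 0.4180

Final: 0.4180


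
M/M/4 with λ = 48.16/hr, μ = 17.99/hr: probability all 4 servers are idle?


a = λ/μ = 48.16/17.99 = 2.6770; ρ = a/c = 0.6693
Σ_{k=0}^{3} a^k/k! (terms k=0..3) = 1.00000 + 2.67704 + 3.58328 + 3.19753 = 10.45785
Tail: a^4/(4!(1−ρ)) = 51.35956/(24·0.3307) = 6.47030
P₀ = 1/(10.45785 + 6.47030) = 1/16.92815 = 0.059073

Final: 0.059073


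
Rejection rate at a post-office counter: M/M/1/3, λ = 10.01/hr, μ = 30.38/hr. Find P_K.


ρ = λ/μ = 10.01/30.38 = 0.3295
P_K = (1−ρ)ρ^K/(1−ρ^(K+1)) = (0.6705·0.035772)/(1 − 0.011787)
= 0.023985/0.988213 = 0.024271

Final: 0.024271


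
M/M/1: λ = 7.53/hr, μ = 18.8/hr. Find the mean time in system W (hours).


W = 1/(μ−λ) = 1/(18.8 − 7.53) = 1/11.27 = 0.08873 hr

Final: 0.08873 hr


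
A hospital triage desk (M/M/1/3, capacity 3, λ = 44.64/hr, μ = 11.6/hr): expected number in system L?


ρ = 44.64/11.6 = 3.8483
L = ρ[1 − (K+1)ρ^K + Kρ^(K+1)] / [(1−ρ)(1−ρ^(K+1))]
Numerator: 3.8483·(1 − 4·56.989991 + 3·219.313208) = 1658.528615
Denominator: (-2.8483)·(-218.313208) = 621.816240
L = 1658.528615/621.816240 = 2.6672

Final: 2.6672


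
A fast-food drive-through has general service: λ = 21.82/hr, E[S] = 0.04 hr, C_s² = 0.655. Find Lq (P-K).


ρ = λ·E[S] = 21.82·0.04 = 0.8728
Lq = ρ²(1+C_s²)/(2(1−ρ)) = 0.7618·(1+0.655)/(2·0.1272)
= 0.7618·1.6550/0.2544 = 4.95576

Final: 4.95576


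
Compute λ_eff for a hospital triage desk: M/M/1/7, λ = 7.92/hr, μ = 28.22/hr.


ρ = 0.2807; P_K = (1−ρ)ρ^7/(1−ρ^8) = 0.00009866
λ_eff = λ(1 − P_K) = 7.92·(1 − 0.00009866) = 7.92·0.999901 = 7.9192 /hr

Final: 7.9192 /hr


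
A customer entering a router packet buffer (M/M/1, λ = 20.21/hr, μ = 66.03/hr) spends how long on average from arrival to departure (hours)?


W = 1/(μ−λ) = 1/(66.03 − 20.21) = 1/45.82 = 0.02182 hr

Final: 0.02182 hr


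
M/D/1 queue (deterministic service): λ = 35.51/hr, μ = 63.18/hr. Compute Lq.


ρ = 35.51/63.18 = 0.5620
M/D/1: Lq = ρ²/(2(1−ρ)) = 0.3159/(2·0.4380) = 0.36065

Final: 0.36065


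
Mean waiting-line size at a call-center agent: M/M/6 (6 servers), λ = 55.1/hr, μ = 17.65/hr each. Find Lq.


a = λ/μ = 3.1218; ρ = a/6 = 0.5203
P₀ = 0.043152
Lq = P₀·a^c·ρ / (c!·(1−ρ)²) = 0.043152·925.63834·0.5203/(720·0.23011)
= 0.12544

Final: 0.12544


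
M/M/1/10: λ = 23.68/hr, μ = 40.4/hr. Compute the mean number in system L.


ρ = 23.68/40.4 = 0.5861
L = ρ[1 − (K+1)ρ^K + Kρ^(K+1)] / [(1−ρ)(1−ρ^(K+1))]
Numerator: 0.5861·(1 − 11·0.004786 + 10·0.002805) = 0.571722
Denominator: (0.4139)·(0.997195) = 0.412700
L = 0.571722/0.412700 = 1.3853

Final: 1.3853


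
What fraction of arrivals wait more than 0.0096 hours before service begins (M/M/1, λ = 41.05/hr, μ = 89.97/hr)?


ρ = 41.05/89.97 = 0.4563
P(Wq > t) = ρ·e^{−(μ−λ)t} = 0.4563·e^{−0.4696}
= 0.4563·0.625232 = 0.285270

Final: 0.285270


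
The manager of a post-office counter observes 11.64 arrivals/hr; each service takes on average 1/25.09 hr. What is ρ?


ρ = λ/μ = 11.64/25.09 = 0.4639

Final: 0.4639


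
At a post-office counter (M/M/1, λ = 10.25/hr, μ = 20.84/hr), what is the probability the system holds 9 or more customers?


ρ = 10.25/20.84 = 0.4918
P(N ≥ n) = ρ^n = 0.4918^9 = 0.001684

Final: 0.001684


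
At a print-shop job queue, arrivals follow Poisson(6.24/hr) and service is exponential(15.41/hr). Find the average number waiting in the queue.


ρ = 6.24/15.41 = 0.4049
Lq = ρ²/(1−ρ) = 0.1640/0.5951 = 0.2755

Final: 0.2755


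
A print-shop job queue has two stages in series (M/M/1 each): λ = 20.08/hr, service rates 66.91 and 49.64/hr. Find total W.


Each node sees arrival rate λ = 20.08/hr (tandem ⇒ throughput preserved).
W₁ = 1/(μ₁−λ) = 1/(66.91−20.08) = 0.02135 hr
W₂ = 1/(μ₂−λ) = 1/(49.64−20.08) = 0.03383 hr
W_total = W₁ + W₂ = 0.02135 + 0.03383 = 0.05518 hr

Final: 0.05518 hr


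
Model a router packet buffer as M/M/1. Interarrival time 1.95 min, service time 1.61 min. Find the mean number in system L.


λ = 60/1.95 = 30.7692 /hr
μ = 60/1.61 = 37.2671 /hr
ρ = λ/μ = 30.7692/37.2671 = 0.8256
L = ρ/(1−ρ) = 0.8256/0.1744 = 4.7353

Final: 4.7353


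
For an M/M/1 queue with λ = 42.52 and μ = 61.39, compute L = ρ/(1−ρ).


ρ = λ/μ = 42.52/61.39 = 0.6926
L = ρ/(1−ρ) = 0.6926/(1 − 0.6926) = 0.6926/0.3074 = 2.2533

Final: 2.2533


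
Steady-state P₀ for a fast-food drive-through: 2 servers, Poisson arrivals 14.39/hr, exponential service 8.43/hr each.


a = λ/μ = 14.39/8.43 = 1.7070; ρ = a/c = 0.8535
Σ_{k=0}^{1} a^k/k! (terms k=0..1) = 1.00000 + 1.70700 = 2.70700
Tail: a^2/(2!(1−ρ)) = 2.91384/(2·0.1465) = 9.94482
P₀ = 1/(2.70700 + 9.94482) = 1/12.65182 = 0.079040

Final: 0.079040


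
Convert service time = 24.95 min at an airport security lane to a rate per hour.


μ = 1/(service time) in consistent units.
1 hour = 60 min, so μ = 60/24.95 = 2.4048 per hour

Final: 2.4048 /hr


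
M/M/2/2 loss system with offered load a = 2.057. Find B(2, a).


B(c,a) = (a^c/c!) / Σ_{k=0}^{c} a^k/k!
a^2/2! = 2.115625
Σ terms (k=0..2): 1.00000 + 2.05700 + 2.11562 = 5.172624
B = 2.115625/5.172624 = 0.409004

Final: 0.409004


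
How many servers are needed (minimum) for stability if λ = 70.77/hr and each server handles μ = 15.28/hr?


Stability requires cμ > λ ⇔ c > λ/μ.
λ/μ = 70.77/15.28 = 4.6315
Minimum integer c = ⌊4.6315⌋ + 1 = 5
Check: 5·15.28 = 76.40 > 70.77, while 4·15.28 = 61.12 ≤ 70.77

Final: 5 servers


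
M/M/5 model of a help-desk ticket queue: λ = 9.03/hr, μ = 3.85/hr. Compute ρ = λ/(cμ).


ρ = λ/(cμ) = 9.03/(5·3.85) = 9.03/19.25 = 0.4691

Final: 0.4691


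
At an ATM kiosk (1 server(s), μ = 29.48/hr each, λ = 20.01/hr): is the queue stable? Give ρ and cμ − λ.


Total capacity cμ = 1·29.48 = 29.48/hr
ρ = λ/(cμ) = 20.01/29.48 = 0.6788
Stable ⇔ ρ < 1: YES
Spare capacity = cμ − λ = 29.48 − 20.01 = 9.47/hr

Final: ρ = 0.6788; stable; margin = 9.47/hr


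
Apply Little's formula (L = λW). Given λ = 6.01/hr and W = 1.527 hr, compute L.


L = λW = 6.01·1.527 = 9.1773

Final: 9.1773


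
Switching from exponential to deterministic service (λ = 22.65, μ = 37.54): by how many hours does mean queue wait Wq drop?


ρ = 22.65/37.54 = 0.6034
Wq(M/M/1) = ρ/(μ−λ) = 0.6034/14.89 = 0.04052 hr
Wq(M/D/1) = ρ/(2(μ−λ)) = 0.02026 hr
Savings = 0.04052 − 0.02026 = 0.02026 hr

Final: 0.02026 hr


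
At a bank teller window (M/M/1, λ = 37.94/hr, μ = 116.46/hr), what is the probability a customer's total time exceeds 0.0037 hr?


W ~ Exponential(μ−λ) for M/M/1.
μ − λ = 116.46 − 37.94 = 78.5200
P(W > t) = e^{−(μ−λ)t} = e^{−0.2905} = 0.747872

Final: 0.747872


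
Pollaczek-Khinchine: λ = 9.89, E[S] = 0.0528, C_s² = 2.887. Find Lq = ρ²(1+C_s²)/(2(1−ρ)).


ρ = λ·E[S] = 9.89·0.0528 = 0.5222
Lq = ρ²(1+C_s²)/(2(1−ρ)) = 0.2727·(1+2.887)/(2·0.4778)
= 0.2727·3.8870/0.9556 = 1.10915

Final: 1.10915


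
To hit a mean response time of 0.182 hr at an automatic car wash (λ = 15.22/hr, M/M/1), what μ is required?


W = 1/(μ−λ) ⇒ μ − λ = 1/W = 1/0.182 = 5.4945
μ = λ + 1/W = 15.22 + 5.4945 = 20.7145 per hr

Final: 20.7145 /hr


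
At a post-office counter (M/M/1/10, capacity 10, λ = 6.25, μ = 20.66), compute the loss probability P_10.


ρ = λ/μ = 6.25/20.66 = 0.3025
P_K = (1−ρ)ρ^K/(1−ρ^(K+1)) = (0.6975·0.000006419)/(1 − 0.000001942)
= 0.000004477/0.999998 = 0.000004477

Final: 0.000004477


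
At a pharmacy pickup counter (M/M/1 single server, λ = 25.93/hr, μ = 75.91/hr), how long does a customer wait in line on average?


ρ = 25.93/75.91 = 0.3416
Wq = ρ/(μ−λ) = 0.3416/(75.91 − 25.93) = 0.3416/49.98 = 0.006835 hr

Final: 0.006835 hr


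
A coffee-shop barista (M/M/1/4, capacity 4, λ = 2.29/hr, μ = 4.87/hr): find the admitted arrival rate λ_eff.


ρ = 0.4702; P_K = (1−ρ)ρ^4/(1−ρ^5) = 0.026510
λ_eff = λ(1 − P_K) = 2.29·(1 − 0.026510) = 2.29·0.973490 = 2.2293 /hr

Final: 2.2293 /hr


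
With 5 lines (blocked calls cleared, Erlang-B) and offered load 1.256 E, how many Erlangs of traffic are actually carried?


B(5,1.256) = 0.007432 (Erlang-B)
Carried load = a(1 − B) = 1.256·(1 − 0.007432) = 1.256·0.992568 = 1.2467 E

Final: 1.2467 Erlangs


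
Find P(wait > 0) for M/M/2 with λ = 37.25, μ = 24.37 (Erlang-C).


a = λ/μ = 1.5285; ρ = a/2 = 0.7643
P₀ = 0.133620 (from M/M/c formula)
C(c,a) = [a^c/(c!(1−ρ))]·P₀ = [2.33637/(2·0.2357)]·0.133620
= 4.95538·0.133620 = 0.662139

Final: 0.662139


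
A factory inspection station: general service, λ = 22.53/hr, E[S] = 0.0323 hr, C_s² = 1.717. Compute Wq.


ρ = λ·E[S] = 22.53·0.0323 = 0.7277
E[S²] = E[S]²(1+C_s²) = 0.0323²·(1+1.717) = 0.002835
Wq = λ·E[S²]/(2(1−ρ)) = 22.53·0.002835/(2·0.2723) = 0.11728 hr

Final: 0.11728 hr


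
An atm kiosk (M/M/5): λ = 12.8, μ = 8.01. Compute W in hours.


a = 1.5980; ρ = 0.3196; P₀ = 0.201847
Lq = P₀·a^c·ρ/(c!(1−ρ)²) = 0.01210
Wq = Lq/λ = 0.01210/12.8 = 0.0009454 hr
W = Wq + 1/μ = 0.0009454 + 0.12484 = 0.12579 hr

Final: 0.12579 hr


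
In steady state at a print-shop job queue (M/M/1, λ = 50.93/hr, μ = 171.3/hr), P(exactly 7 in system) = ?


ρ = 50.93/171.3 = 0.2973
P_n = (1−ρ)·ρ^n = (1 − 0.2973)·0.2973^7 = 0.7027·0.0002054 = 0.0001443

Final: 0.0001443


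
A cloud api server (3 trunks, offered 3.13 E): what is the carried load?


B(3,3.13) = 0.361458 (Erlang-B)
Carried load = a(1 − B) = 3.13·(1 − 0.361458) = 3.13·0.638542 = 1.9986 E

Final: 1.9986 Erlangs


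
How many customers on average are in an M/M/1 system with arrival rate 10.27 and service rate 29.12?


ρ = λ/μ = 10.27/29.12 = 0.3527
L = ρ/(1−ρ) = 0.3527/(1 − 0.3527) = 0.3527/0.6473 = 0.5448

Final: 0.5448


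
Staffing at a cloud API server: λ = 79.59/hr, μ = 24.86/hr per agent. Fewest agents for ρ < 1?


Stability requires cμ > λ ⇔ c > λ/μ.
λ/μ = 79.59/24.86 = 3.2015
Minimum integer c = ⌊3.2015⌋ + 1 = 4
Check: 4·24.86 = 99.44 > 79.59, while 3·24.86 = 74.58 ≤ 79.59

Final: 4 servers


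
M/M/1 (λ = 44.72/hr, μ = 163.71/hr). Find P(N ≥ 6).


ρ = 44.72/163.71 = 0.2732
P(N ≥ n) = ρ^n = 0.2732^6 = 0.0004155

Final: 0.0004155


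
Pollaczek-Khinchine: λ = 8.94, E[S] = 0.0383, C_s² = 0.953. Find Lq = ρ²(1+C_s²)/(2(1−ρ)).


ρ = λ·E[S] = 8.94·0.0383 = 0.3424
Lq = ρ²(1+C_s²)/(2(1−ρ)) = 0.1172·(1+0.953)/(2·0.6576)
= 0.1172·1.9530/1.3152 = 0.17409

Final: 0.17409


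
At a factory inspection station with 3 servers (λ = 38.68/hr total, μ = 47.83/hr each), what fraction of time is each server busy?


ρ = λ/(cμ) = 38.68/(3·47.83) = 38.68/143.49 = 0.2696

Final: 0.2696


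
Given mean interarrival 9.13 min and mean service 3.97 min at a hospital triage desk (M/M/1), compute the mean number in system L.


λ = 60/9.13 = 6.5717 /hr
μ = 60/3.97 = 15.1134 /hr
ρ = λ/μ = 6.5717/15.1134 = 0.4348
L = ρ/(1−ρ) = 0.4348/0.5652 = 0.7694

Final: 0.7694


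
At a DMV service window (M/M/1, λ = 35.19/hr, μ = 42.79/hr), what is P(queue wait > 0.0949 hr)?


ρ = 35.19/42.79 = 0.8224
P(Wq > t) = ρ·e^{−(μ−λ)t} = 0.8224·e^{−0.7212}
= 0.8224·0.486149 = 0.399803

Final: 0.399803
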